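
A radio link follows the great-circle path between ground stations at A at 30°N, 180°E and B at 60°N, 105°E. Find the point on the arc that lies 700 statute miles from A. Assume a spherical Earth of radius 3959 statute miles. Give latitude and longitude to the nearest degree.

From cos δ = sin φ₁ sin φ₂ + cos φ₁ cos φ₂ cos Δλ, the central angle is δ ≈ 0.994 rad (57.0°). The total great-circle distance is δ·R ≈ 0.994 × 3959 ≈ 3936 mi, so the target fraction is f = 700/3936 ≈ 0.178.
Interpolate at f ≈ 0.178 with slerp weights a = sin((1−f)δ)/sin δ ≈ 0.870, b = sin(fδ)/sin δ ≈ 0.210.
p = a·p₁ + b·p₂ ≈ (-0.781, 0.101, 0.617); φ = arcsin(p_z) ≈ 38.08°, λ = atan2(p_y, p_x) ≈ 172.60°.

≈ 38°N, 173°E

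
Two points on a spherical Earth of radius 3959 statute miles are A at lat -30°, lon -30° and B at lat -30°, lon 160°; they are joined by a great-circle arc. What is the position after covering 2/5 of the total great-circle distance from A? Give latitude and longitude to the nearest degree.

The haversine formula gives a central angle δ ≈ 2.081 rad (119.2°) between the endpoints.
Interpolate at f = 2/5 with slerp weights a = sin((1−f)δ)/sin δ ≈ 1.087, b = sin(fδ)/sin δ ≈ 0.848.
p = a·p₁ + b·p₂ ≈ (0.126, -0.220, -0.967); φ = arcsin(p_z) ≈ -75.34°, λ = atan2(p_y, p_x) ≈ -60.25°.

≈ lat -75°, lon -60°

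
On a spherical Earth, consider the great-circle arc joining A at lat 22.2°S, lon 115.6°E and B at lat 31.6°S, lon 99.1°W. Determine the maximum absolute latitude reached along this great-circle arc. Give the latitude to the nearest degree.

The great circle lies in the plane with unit normal n̂ = (p₁ × p₂)/|p₁ × p₂|.
Here n̂_z ≈ +0.503; the vertex latitude is φ_max = arccos|n̂_z| ≈ 59.8°.
Check via Clairaut: cos φ_max = |cos φ₁| · sin C = cos(22.2°)·sin(147.1°) ≈ 0.503, again giving ≈ 59.8°.

≈ 60°S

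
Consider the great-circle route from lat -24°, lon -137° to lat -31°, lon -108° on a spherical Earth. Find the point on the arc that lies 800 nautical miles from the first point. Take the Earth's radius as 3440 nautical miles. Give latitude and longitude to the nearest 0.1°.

From cos δ = sin φ₁ sin φ₂ + cos φ₁ cos φ₂ cos Δλ, the central angle is δ ≈ 0.464 rad (26.6°). The total great-circle distance is δ·R ≈ 0.464 × 3440 ≈ 1595 nmi, so the target fraction is f = 800/1595 ≈ 0.501.
Interpolate at f ≈ 0.501 with slerp weights a = sin((1−f)δ)/sin δ ≈ 0.512, b = sin(fδ)/sin δ ≈ 0.515.
p = a·p₁ + b·p₂ ≈ (-0.479, -0.739, -0.474); φ = arcsin(p_z) ≈ -28.28°, λ = atan2(p_y, p_x) ≈ -122.93°.

≈ lat -28.3°, lon -122.9°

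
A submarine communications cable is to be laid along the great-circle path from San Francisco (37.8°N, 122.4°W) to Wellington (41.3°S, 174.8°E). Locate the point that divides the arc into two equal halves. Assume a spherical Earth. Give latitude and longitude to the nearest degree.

≈ 2°S, 153°W

The haversine formula gives a central angle δ ≈ 1.704 rad (97.7°) between the endpoints.
Interpolate at f = 1/2 with slerp weights a = sin((1−f)δ)/sin δ ≈ 0.759, b = sin(fδ)/sin δ ≈ 0.759.
p = a·p₁ + b·p₂ ≈ (-0.890, -0.455, -0.036); φ = arcsin(p_z) ≈ -2.05°, λ = atan2(p_y, p_x) ≈ -152.92°.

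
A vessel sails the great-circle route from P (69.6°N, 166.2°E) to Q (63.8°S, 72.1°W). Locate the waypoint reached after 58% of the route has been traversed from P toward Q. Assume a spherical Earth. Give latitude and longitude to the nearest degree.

≈ (6°S, 117°W)

Convert each endpoint to a unit vector on the sphere (x = cos φ cos λ, y = cos φ sin λ, z = sin φ).
The central angle between the endpoints is δ = arccos(p₁·p₂) ≈ 2.744 rad (157.2°).
Interpolate at f = 0.58 with slerp weights a = sin((1−f)δ)/sin δ ≈ 2.358, b = sin(fδ)/sin δ ≈ 2.580.
p = a·p₁ + b·p₂ ≈ (-0.448, -0.888, -0.105); φ = arcsin(p_z) ≈ -6.02°, λ = atan2(p_y, p_x) ≈ -116.78°.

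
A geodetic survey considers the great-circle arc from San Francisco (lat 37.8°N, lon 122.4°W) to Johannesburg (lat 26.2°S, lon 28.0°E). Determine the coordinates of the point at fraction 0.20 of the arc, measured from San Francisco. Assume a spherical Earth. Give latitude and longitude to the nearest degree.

≈ lat 40°N, lon 83°W

The haversine formula gives a central angle δ ≈ 2.662 rad (152.5°) between the endpoints.
Interpolate at f = 0.20 with slerp weights a = sin((1−f)δ)/sin δ ≈ 1.837, b = sin(fδ)/sin δ ≈ 1.099.
p = a·p₁ + b·p₂ ≈ (0.093, -0.762, 0.640); φ = arcsin(p_z) ≈ 39.82°, λ = atan2(p_y, p_x) ≈ -83.02°.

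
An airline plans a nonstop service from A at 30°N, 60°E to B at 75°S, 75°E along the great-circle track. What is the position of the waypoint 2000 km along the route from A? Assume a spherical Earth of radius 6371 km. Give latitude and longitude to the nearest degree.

Convert each endpoint to a unit vector on the sphere (x = cos φ cos λ, y = cos φ sin λ, z = sin φ).
The central angle between the endpoints is δ = arccos(p₁·p₂) ≈ 1.841 rad (105.5°). The total great-circle distance is δ·R ≈ 1.841 × 6371 ≈ 11726 km, so the target fraction is f = 2000/11726 ≈ 0.171.
Interpolate at f ≈ 0.171 with slerp weights a = sin((1−f)δ)/sin δ ≈ 1.036, b = sin(fδ)/sin δ ≈ 0.320.
p = a·p₁ + b·p₂ ≈ (0.470, 0.857, 0.209); φ = arcsin(p_z) ≈ 12.05°, λ = atan2(p_y, p_x) ≈ 61.26°.

≈ 12°N, 61°E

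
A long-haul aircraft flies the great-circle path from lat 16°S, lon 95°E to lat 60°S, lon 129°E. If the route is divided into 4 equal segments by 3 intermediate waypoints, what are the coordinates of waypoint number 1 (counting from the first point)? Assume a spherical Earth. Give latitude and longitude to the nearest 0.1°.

≈ lat 27.7°S, lon 100.1°E

Convert each endpoint to a unit vector on the sphere (x = cos φ cos λ, y = cos φ sin λ, z = sin φ).
The central angle between the endpoints is δ = arccos(p₁·p₂) ≈ 0.880 rad (50.4°).
Interpolate at f = 1/4 with slerp weights a = sin((1−f)δ)/sin δ ≈ 0.795, b = sin(fδ)/sin δ ≈ 0.283.
p = a·p₁ + b·p₂ ≈ (-0.156, 0.872, -0.464); φ = arcsin(p_z) ≈ -27.68°, λ = atan2(p_y, p_x) ≈ 100.13°.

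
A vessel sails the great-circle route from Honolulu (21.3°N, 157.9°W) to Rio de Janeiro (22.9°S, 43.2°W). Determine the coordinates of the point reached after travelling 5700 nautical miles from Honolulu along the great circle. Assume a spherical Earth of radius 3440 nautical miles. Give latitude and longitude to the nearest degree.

≈ 16°S, 69°W

The haversine formula gives a central angle δ ≈ 2.094 rad (120.0°) between the endpoints. The total great-circle distance is δ·R ≈ 2.094 × 3440 ≈ 7205 nmi, so the target fraction is f = 5700/7205 ≈ 0.791.
Interpolate at f ≈ 0.791 with slerp weights a = sin((1−f)δ)/sin δ ≈ 0.489, b = sin(fδ)/sin δ ≈ 1.150.
p = a·p₁ + b·p₂ ≈ (0.350, -0.897, -0.270); φ = arcsin(p_z) ≈ -15.66°, λ = atan2(p_y, p_x) ≈ -68.67°.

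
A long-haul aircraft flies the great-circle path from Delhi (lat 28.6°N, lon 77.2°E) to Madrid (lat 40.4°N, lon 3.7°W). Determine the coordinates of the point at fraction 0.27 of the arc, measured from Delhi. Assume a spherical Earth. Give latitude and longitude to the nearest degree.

≈ lat 37°N, lon 59°E

Convert each endpoint to a unit vector on the sphere (x = cos φ cos λ, y = cos φ sin λ, z = sin φ).
The central angle between the endpoints is δ = arccos(p₁·p₂) ≈ 1.142 rad (65.4°).
Interpolate at f = 0.27 with slerp weights a = sin((1−f)δ)/sin δ ≈ 0.814, b = sin(fδ)/sin δ ≈ 0.334.
p = a·p₁ + b·p₂ ≈ (0.412, 0.681, 0.606); φ = arcsin(p_z) ≈ 37.30°, λ = atan2(p_y, p_x) ≈ 58.82°.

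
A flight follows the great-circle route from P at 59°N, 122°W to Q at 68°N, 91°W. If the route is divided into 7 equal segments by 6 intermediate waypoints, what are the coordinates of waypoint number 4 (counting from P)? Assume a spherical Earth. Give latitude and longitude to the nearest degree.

≈ 65°N, 107°W

The haversine formula gives a central angle δ ≈ 0.283 rad (16.2°) between the endpoints.
Interpolate at f = 4/7 with slerp weights a = sin((1−f)δ)/sin δ ≈ 0.433, b = sin(fδ)/sin δ ≈ 0.577.
p = a·p₁ + b·p₂ ≈ (-0.122, -0.405, 0.906); φ = arcsin(p_z) ≈ 64.96°, λ = atan2(p_y, p_x) ≈ -106.76°.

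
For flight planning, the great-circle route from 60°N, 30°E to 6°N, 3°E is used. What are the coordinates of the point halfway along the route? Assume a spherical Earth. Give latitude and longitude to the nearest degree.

≈ 34°N, 12°E

The haversine formula gives a central angle δ ≈ 1.008 rad (57.8°) between the endpoints.
Interpolate at f = 1/2 with slerp weights a = sin((1−f)δ)/sin δ ≈ 0.571, b = sin(fδ)/sin δ ≈ 0.571.
p = a·p₁ + b·p₂ ≈ (0.814, 0.172, 0.554); φ = arcsin(p_z) ≈ 33.65°, λ = atan2(p_y, p_x) ≈ 11.96°.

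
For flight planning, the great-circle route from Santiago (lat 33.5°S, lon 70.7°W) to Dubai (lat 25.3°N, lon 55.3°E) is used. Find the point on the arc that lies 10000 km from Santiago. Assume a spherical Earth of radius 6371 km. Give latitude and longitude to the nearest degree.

Convert each endpoint to a unit vector on the sphere (x = cos φ cos λ, y = cos φ sin λ, z = sin φ).
The central angle between the endpoints is δ = arccos(p₁·p₂) ≈ 2.317 rad (132.8°). The total great-circle distance is δ·R ≈ 2.317 × 6371 ≈ 14763 km, so the target fraction is f = 10000/14763 ≈ 0.677.
Interpolate at f ≈ 0.677 with slerp weights a = sin((1−f)δ)/sin δ ≈ 0.926, b = sin(fδ)/sin δ ≈ 1.362.
p = a·p₁ + b·p₂ ≈ (0.956, 0.284, 0.071); φ = arcsin(p_z) ≈ 4.07°, λ = atan2(p_y, p_x) ≈ 16.52°.

≈ lat 4°N, lon 17°E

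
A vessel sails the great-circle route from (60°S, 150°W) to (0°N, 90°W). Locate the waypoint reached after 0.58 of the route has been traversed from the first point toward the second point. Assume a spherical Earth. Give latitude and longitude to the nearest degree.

Convert each endpoint to a unit vector on the sphere (x = cos φ cos λ, y = cos φ sin λ, z = sin φ).
The central angle between the endpoints is δ = arccos(p₁·p₂) ≈ 1.318 rad (75.5°).
Interpolate at f = 0.58 with slerp weights a = sin((1−f)δ)/sin δ ≈ 0.543, b = sin(fδ)/sin δ ≈ 0.715.
p = a·p₁ + b·p₂ ≈ (-0.235, -0.851, -0.470); φ = arcsin(p_z) ≈ -28.05°, λ = atan2(p_y, p_x) ≈ -105.45°.

≈ (28°S, 105°W)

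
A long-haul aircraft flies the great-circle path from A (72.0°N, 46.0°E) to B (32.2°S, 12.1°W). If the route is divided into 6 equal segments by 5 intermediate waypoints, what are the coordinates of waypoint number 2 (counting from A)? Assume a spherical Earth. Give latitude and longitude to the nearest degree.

≈ (40°N, 9°E)

Write both endpoints as unit vectors p₁, p₂ with components (cos φ cos λ, cos φ sin λ, sin φ).
The central angle between the endpoints is δ = arccos(p₁·p₂) ≈ 1.948 rad (111.6°).
Interpolate at f = 2/6 with slerp weights a = sin((1−f)δ)/sin δ ≈ 1.036, b = sin(fδ)/sin δ ≈ 0.651.
p = a·p₁ + b·p₂ ≈ (0.761, 0.115, 0.639); φ = arcsin(p_z) ≈ 39.71°, λ = atan2(p_y, p_x) ≈ 8.59°.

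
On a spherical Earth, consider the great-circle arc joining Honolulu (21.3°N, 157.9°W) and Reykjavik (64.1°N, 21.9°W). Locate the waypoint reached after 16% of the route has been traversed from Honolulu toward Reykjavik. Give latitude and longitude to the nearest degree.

Write both endpoints as unit vectors p₁, p₂ with components (cos φ cos λ, cos φ sin λ, sin φ).
The central angle between the endpoints is δ = arccos(p₁·p₂) ≈ 1.537 rad (88.1°).
Interpolate at f = 0.16 with slerp weights a = sin((1−f)δ)/sin δ ≈ 0.962, b = sin(fδ)/sin δ ≈ 0.244.
p = a·p₁ + b·p₂ ≈ (-0.731, -0.377, 0.568); φ = arcsin(p_z) ≈ 34.64°, λ = atan2(p_y, p_x) ≈ -152.75°.

≈ (35°N, 153°W)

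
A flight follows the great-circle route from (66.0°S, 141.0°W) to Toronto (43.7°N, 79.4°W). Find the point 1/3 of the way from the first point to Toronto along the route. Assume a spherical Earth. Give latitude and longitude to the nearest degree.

≈ (32°S, 108°W)

Convert each endpoint to a unit vector on the sphere (x = cos φ cos λ, y = cos φ sin λ, z = sin φ).
The central angle between the endpoints is δ = arccos(p₁·p₂) ≈ 2.084 rad (119.4°).
Interpolate at f = 1/3 with slerp weights a = sin((1−f)δ)/sin δ ≈ 1.129, b = sin(fδ)/sin δ ≈ 0.735.
p = a·p₁ + b·p₂ ≈ (-0.259, -0.811, -0.524); φ = arcsin(p_z) ≈ -31.59°, λ = atan2(p_y, p_x) ≈ -107.72°.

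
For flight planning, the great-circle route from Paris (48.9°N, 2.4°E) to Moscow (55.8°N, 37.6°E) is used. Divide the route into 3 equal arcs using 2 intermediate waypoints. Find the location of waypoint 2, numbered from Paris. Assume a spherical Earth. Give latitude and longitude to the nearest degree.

Write both endpoints as unit vectors p₁, p₂ with components (cos φ cos λ, cos φ sin λ, sin φ).
The central angle between the endpoints is δ = arccos(p₁·p₂) ≈ 0.389 rad (22.3°).
Interpolate at f = 2/3 with slerp weights a = sin((1−f)δ)/sin δ ≈ 0.341, b = sin(fδ)/sin δ ≈ 0.676.
p = a·p₁ + b·p₂ ≈ (0.525, 0.241, 0.816); φ = arcsin(p_z) ≈ 54.70°, λ = atan2(p_y, p_x) ≈ 24.68°.

≈ 55°N, 25°E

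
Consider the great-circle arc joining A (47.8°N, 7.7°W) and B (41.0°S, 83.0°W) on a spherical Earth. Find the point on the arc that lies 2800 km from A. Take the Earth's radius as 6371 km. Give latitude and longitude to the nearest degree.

≈ (29°N, 30°W)

Convert each endpoint to a unit vector on the sphere (x = cos φ cos λ, y = cos φ sin λ, z = sin φ).
The central angle between the endpoints is δ = arccos(p₁·p₂) ≈ 1.936 rad (110.9°). The total great-circle distance is δ·R ≈ 1.936 × 6371 ≈ 12336 km, so the target fraction is f = 2800/12336 ≈ 0.227.
Interpolate at f ≈ 0.227 with slerp weights a = sin((1−f)δ)/sin δ ≈ 1.068, b = sin(fδ)/sin δ ≈ 0.456.
p = a·p₁ + b·p₂ ≈ (0.753, -0.437, 0.492); φ = arcsin(p_z) ≈ 29.48°, λ = atan2(p_y, p_x) ≈ -30.16°.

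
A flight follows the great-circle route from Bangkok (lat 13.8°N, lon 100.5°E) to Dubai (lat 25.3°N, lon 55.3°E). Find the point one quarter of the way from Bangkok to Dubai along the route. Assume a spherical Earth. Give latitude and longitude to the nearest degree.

≈ lat 18°N, lon 90°E

Write both endpoints as unit vectors p₁, p₂ with components (cos φ cos λ, cos φ sin λ, sin φ).
The central angle between the endpoints is δ = arccos(p₁·p₂) ≈ 0.766 rad (43.9°).
Interpolate at f = 1/4 with slerp weights a = sin((1−f)δ)/sin δ ≈ 0.784, b = sin(fδ)/sin δ ≈ 0.275.
p = a·p₁ + b·p₂ ≈ (0.003, 0.953, 0.304); φ = arcsin(p_z) ≈ 17.72°, λ = atan2(p_y, p_x) ≈ 89.84°.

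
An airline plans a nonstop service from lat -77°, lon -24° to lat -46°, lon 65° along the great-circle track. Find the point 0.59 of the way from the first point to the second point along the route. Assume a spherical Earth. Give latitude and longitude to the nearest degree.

≈ lat -63°, lon 52°

Convert each endpoint to a unit vector on the sphere (x = cos φ cos λ, y = cos φ sin λ, z = sin φ).
The central angle between the endpoints is δ = arccos(p₁·p₂) ≈ 0.790 rad (45.3°).
Interpolate at f = 0.59 with slerp weights a = sin((1−f)δ)/sin δ ≈ 0.448, b = sin(fδ)/sin δ ≈ 0.633.
p = a·p₁ + b·p₂ ≈ (0.278, 0.357, -0.892); φ = arcsin(p_z) ≈ -63.09°, λ = atan2(p_y, p_x) ≈ 52.13°.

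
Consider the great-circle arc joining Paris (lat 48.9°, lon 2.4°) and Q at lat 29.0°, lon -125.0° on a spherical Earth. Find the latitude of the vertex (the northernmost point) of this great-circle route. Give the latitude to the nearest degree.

≈ 63°

The great circle lies in the plane with unit normal n̂ = (p₁ × p₂)/|p₁ × p₂|.
Here n̂_z ≈ -0.457; the vertex latitude is φ_max = arccos|n̂_z| ≈ 62.8°.
Check via Clairaut: cos φ_max = |cos φ₁| · sin C = cos(48.9°)·sin(44.0°) ≈ 0.457, again giving ≈ 62.8°.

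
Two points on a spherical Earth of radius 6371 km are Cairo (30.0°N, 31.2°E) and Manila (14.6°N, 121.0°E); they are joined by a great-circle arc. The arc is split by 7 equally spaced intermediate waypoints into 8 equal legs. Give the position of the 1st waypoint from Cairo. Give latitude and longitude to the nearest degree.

Convert each endpoint to a unit vector on the sphere (x = cos φ cos λ, y = cos φ sin λ, z = sin φ).
The central angle between the endpoints is δ = arccos(p₁·p₂) ≈ 1.441 rad (82.6°).
Interpolate at f = 1/8 with slerp weights a = sin((1−f)δ)/sin δ ≈ 0.961, b = sin(fδ)/sin δ ≈ 0.181.
p = a·p₁ + b·p₂ ≈ (0.621, 0.581, 0.526); φ = arcsin(p_z) ≈ 31.72°, λ = atan2(p_y, p_x) ≈ 43.06°.

≈ 32°N, 43°E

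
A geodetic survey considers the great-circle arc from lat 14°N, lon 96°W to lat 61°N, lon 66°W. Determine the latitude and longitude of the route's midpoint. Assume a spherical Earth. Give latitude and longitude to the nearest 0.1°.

≈ lat 38.4°N, lon 86.1°W

Write both endpoints as unit vectors p₁, p₂ with components (cos φ cos λ, cos φ sin λ, sin φ).
The central angle between the endpoints is δ = arccos(p₁·p₂) ≈ 0.903 rad (51.8°).
Interpolate at f = 1/2 with slerp weights a = sin((1−f)δ)/sin δ ≈ 0.556, b = sin(fδ)/sin δ ≈ 0.556.
p = a·p₁ + b·p₂ ≈ (0.053, -0.782, 0.620); φ = arcsin(p_z) ≈ 38.35°, λ = atan2(p_y, p_x) ≈ -86.11°.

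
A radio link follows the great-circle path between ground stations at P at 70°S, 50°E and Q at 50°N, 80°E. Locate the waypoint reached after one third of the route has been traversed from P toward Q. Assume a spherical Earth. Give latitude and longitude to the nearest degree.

Write both endpoints as unit vectors p₁, p₂ with components (cos φ cos λ, cos φ sin λ, sin φ).
The central angle between the endpoints is δ = arccos(p₁·p₂) ≈ 2.129 rad (122.0°).
Interpolate at f = 1/3 with slerp weights a = sin((1−f)δ)/sin δ ≈ 1.165, b = sin(fδ)/sin δ ≈ 0.768.
p = a·p₁ + b·p₂ ≈ (0.342, 0.791, -0.507); φ = arcsin(p_z) ≈ -30.44°, λ = atan2(p_y, p_x) ≈ 66.64°.

≈ 30°S, 67°E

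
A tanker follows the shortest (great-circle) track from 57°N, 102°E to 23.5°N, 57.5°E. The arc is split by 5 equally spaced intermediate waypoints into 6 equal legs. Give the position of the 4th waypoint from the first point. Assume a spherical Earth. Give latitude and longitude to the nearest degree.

Write both endpoints as unit vectors p₁, p₂ with components (cos φ cos λ, cos φ sin λ, sin φ).
The central angle between the endpoints is δ = arccos(p₁·p₂) ≈ 0.808 rad (46.3°).
Interpolate at f = 4/6 with slerp weights a = sin((1−f)δ)/sin δ ≈ 0.368, b = sin(fδ)/sin δ ≈ 0.710.
p = a·p₁ + b·p₂ ≈ (0.308, 0.745, 0.592); φ = arcsin(p_z) ≈ 36.28°, λ = atan2(p_y, p_x) ≈ 67.54°.

≈ 36°N, 68°E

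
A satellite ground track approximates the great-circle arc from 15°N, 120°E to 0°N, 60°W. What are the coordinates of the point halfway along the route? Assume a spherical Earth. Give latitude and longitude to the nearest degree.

≈ 82°N, 60°W

Write both endpoints as unit vectors p₁, p₂ with components (cos φ cos λ, cos φ sin λ, sin φ).
The central angle between the endpoints is δ = arccos(p₁·p₂) ≈ 2.880 rad (165.0°).
Interpolate at f = 1/2 with slerp weights a = sin((1−f)δ)/sin δ ≈ 3.831, b = sin(fδ)/sin δ ≈ 3.831.
p = a·p₁ + b·p₂ ≈ (0.065, -0.113, 0.991); φ = arcsin(p_z) ≈ 82.50°, λ = atan2(p_y, p_x) ≈ -60.00°.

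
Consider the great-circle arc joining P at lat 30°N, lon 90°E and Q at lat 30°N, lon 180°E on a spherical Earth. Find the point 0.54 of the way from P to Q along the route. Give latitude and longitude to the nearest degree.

Convert each endpoint to a unit vector on the sphere (x = cos φ cos λ, y = cos φ sin λ, z = sin φ).
The central angle between the endpoints is δ = arccos(p₁·p₂) ≈ 1.318 rad (75.5°).
Interpolate at f = 0.54 with slerp weights a = sin((1−f)δ)/sin δ ≈ 0.589, b = sin(fδ)/sin δ ≈ 0.675.
p = a·p₁ + b·p₂ ≈ (-0.584, 0.510, 0.632); φ = arcsin(p_z) ≈ 39.17°, λ = atan2(p_y, p_x) ≈ 138.90°.

≈ lat 39°N, lon 139°E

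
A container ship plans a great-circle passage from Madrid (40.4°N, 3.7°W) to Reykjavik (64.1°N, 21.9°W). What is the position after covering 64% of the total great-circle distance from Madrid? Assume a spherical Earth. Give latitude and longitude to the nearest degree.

Write both endpoints as unit vectors p₁, p₂ with components (cos φ cos λ, cos φ sin λ, sin φ).
The central angle between the endpoints is δ = arccos(p₁·p₂) ≈ 0.453 rad (26.0°).
Interpolate at f = 0.64 with slerp weights a = sin((1−f)δ)/sin δ ≈ 0.371, b = sin(fδ)/sin δ ≈ 0.653.
p = a·p₁ + b·p₂ ≈ (0.547, -0.125, 0.828); φ = arcsin(p_z) ≈ 55.90°, λ = atan2(p_y, p_x) ≈ -12.85°.

≈ 56°N, 13°W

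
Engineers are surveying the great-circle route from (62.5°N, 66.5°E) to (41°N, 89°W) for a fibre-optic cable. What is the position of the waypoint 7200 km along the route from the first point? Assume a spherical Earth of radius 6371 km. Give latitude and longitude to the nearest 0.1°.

The haversine formula gives a central angle δ ≈ 1.303 rad (74.6°) between the endpoints. The total great-circle distance is δ·R ≈ 1.303 × 6371 ≈ 8300 km, so the target fraction is f = 7200/8300 ≈ 0.867.
Interpolate at f ≈ 0.867 with slerp weights a = sin((1−f)δ)/sin δ ≈ 0.178, b = sin(fδ)/sin δ ≈ 0.938.
p = a·p₁ + b·p₂ ≈ (0.045, -0.632, 0.773); φ = arcsin(p_z) ≈ 50.66°, λ = atan2(p_y, p_x) ≈ -85.92°.

≈ (50.7°N, 85.9°W)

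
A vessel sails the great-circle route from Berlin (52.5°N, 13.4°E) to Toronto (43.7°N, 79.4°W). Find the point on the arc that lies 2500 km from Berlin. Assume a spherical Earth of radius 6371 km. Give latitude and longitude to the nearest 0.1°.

≈ (58.9°N, 25.5°W)

From cos δ = sin φ₁ sin φ₂ + cos φ₁ cos φ₂ cos Δλ, the central angle is δ ≈ 1.016 rad (58.2°). The total great-circle distance is δ·R ≈ 1.016 × 6371 ≈ 6474 km, so the target fraction is f = 2500/6474 ≈ 0.386.
Interpolate at f ≈ 0.386 with slerp weights a = sin((1−f)δ)/sin δ ≈ 0.687, b = sin(fδ)/sin δ ≈ 0.450.
p = a·p₁ + b·p₂ ≈ (0.467, -0.223, 0.856); φ = arcsin(p_z) ≈ 58.86°, λ = atan2(p_y, p_x) ≈ -25.51°.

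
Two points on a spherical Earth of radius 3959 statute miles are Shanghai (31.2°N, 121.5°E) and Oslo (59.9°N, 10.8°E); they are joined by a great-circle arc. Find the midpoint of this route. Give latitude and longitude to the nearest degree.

Convert each endpoint to a unit vector on the sphere (x = cos φ cos λ, y = cos φ sin λ, z = sin φ).
The central angle between the endpoints is δ = arccos(p₁·p₂) ≈ 1.270 rad (72.8°).
Interpolate at f = 1/2 with slerp weights a = sin((1−f)δ)/sin δ ≈ 0.621, b = sin(fδ)/sin δ ≈ 0.621.
p = a·p₁ + b·p₂ ≈ (0.028, 0.511, 0.859); φ = arcsin(p_z) ≈ 59.20°, λ = atan2(p_y, p_x) ≈ 86.82°.

≈ 59°N, 87°E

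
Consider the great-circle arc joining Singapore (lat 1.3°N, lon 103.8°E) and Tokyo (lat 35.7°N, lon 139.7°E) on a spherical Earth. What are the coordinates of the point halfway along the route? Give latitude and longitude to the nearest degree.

≈ lat 19°N, lon 120°E

From cos δ = sin φ₁ sin φ₂ + cos φ₁ cos φ₂ cos Δλ, the central angle is δ ≈ 0.835 rad (47.9°).
Interpolate at f = 1/2 with slerp weights a = sin((1−f)δ)/sin δ ≈ 0.547, b = sin(fδ)/sin δ ≈ 0.547.
p = a·p₁ + b·p₂ ≈ (-0.469, 0.818, 0.332); φ = arcsin(p_z) ≈ 19.37°, λ = atan2(p_y, p_x) ≈ 119.83°.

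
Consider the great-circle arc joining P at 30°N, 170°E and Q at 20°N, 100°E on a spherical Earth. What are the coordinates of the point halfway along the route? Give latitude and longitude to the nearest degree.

≈ 30°N, 133°E

Write both endpoints as unit vectors p₁, p₂ with components (cos φ cos λ, cos φ sin λ, sin φ).
The central angle between the endpoints is δ = arccos(p₁·p₂) ≈ 1.105 rad (63.3°).
Interpolate at f = 1/2 with slerp weights a = sin((1−f)δ)/sin δ ≈ 0.587, b = sin(fδ)/sin δ ≈ 0.587.
p = a·p₁ + b·p₂ ≈ (-0.597, 0.632, 0.495); φ = arcsin(p_z) ≈ 29.64°, λ = atan2(p_y, p_x) ≈ 133.36°.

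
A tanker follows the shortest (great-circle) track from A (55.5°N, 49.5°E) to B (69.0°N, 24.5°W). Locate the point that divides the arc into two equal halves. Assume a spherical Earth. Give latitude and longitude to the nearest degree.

≈ (67°N, 22°E)

Write both endpoints as unit vectors p₁, p₂ with components (cos φ cos λ, cos φ sin λ, sin φ).
The central angle between the endpoints is δ = arccos(p₁·p₂) ≈ 0.600 rad (34.4°).
Interpolate at f = 1/2 with slerp weights a = sin((1−f)δ)/sin δ ≈ 0.523, b = sin(fδ)/sin δ ≈ 0.523.
p = a·p₁ + b·p₂ ≈ (0.363, 0.148, 0.920); φ = arcsin(p_z) ≈ 66.92°, λ = atan2(p_y, p_x) ≈ 22.12°.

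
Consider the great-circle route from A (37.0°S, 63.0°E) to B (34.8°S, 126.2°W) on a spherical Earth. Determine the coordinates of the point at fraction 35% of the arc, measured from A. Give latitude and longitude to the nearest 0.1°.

From cos δ = sin φ₁ sin φ₂ + cos φ₁ cos φ₂ cos Δλ, the central angle is δ ≈ 1.880 rad (107.7°).
Interpolate at f = 0.35 with slerp weights a = sin((1−f)δ)/sin δ ≈ 0.986, b = sin(fδ)/sin δ ≈ 0.642.
p = a·p₁ + b·p₂ ≈ (0.046, 0.277, -0.960); φ = arcsin(p_z) ≈ -73.71°, λ = atan2(p_y, p_x) ≈ 80.48°.

≈ (73.7°S, 80.5°E)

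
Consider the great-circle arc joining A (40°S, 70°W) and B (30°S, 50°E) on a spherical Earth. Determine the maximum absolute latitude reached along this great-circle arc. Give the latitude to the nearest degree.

The great circle lies in the plane with unit normal n̂ = (p₁ × p₂)/|p₁ × p₂|.
Here n̂_z ≈ +0.575; the vertex latitude is φ_max = arccos|n̂_z| ≈ 54.9°.

≈ 55°S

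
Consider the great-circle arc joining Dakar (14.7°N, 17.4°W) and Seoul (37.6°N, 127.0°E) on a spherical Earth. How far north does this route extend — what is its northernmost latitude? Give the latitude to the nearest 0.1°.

The great circle lies in the plane with unit normal n̂ = (p₁ × p₂)/|p₁ × p₂|.
Here n̂_z ≈ +0.505; the vertex latitude is φ_max = arccos|n̂_z| ≈ 59.7°.
Check via Clairaut: cos φ_max = |cos φ₁| · sin C = cos(14.7°)·sin(31.5°) ≈ 0.505, again giving ≈ 59.7°.

≈ 59.7°N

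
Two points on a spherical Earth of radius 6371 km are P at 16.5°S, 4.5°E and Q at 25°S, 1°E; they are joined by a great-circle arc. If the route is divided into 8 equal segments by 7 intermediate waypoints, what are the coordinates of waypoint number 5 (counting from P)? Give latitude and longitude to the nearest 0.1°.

≈ 21.8°S, 2.4°E

Write both endpoints as unit vectors p₁, p₂ with components (cos φ cos λ, cos φ sin λ, sin φ).
The central angle between the endpoints is δ = arccos(p₁·p₂) ≈ 0.159 rad (9.1°).
Interpolate at f = 5/8 with slerp weights a = sin((1−f)δ)/sin δ ≈ 0.376, b = sin(fδ)/sin δ ≈ 0.627.
p = a·p₁ + b·p₂ ≈ (0.928, 0.038, -0.372); φ = arcsin(p_z) ≈ -21.82°, λ = atan2(p_y, p_x) ≈ 2.36°.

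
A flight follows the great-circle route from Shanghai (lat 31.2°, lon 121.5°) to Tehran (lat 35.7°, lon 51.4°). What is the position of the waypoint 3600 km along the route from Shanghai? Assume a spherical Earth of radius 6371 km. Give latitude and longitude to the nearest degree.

≈ lat 39°, lon 83°

Write both endpoints as unit vectors p₁, p₂ with components (cos φ cos λ, cos φ sin λ, sin φ).
The central angle between the endpoints is δ = arccos(p₁·p₂) ≈ 1.002 rad (57.4°). The total great-circle distance is δ·R ≈ 1.002 × 6371 ≈ 6383 km, so the target fraction is f = 3600/6383 ≈ 0.564.
Interpolate at f ≈ 0.564 with slerp weights a = sin((1−f)δ)/sin δ ≈ 0.502, b = sin(fδ)/sin δ ≈ 0.636.
p = a·p₁ + b·p₂ ≈ (0.098, 0.770, 0.631); φ = arcsin(p_z) ≈ 39.13°, λ = atan2(p_y, p_x) ≈ 82.77°.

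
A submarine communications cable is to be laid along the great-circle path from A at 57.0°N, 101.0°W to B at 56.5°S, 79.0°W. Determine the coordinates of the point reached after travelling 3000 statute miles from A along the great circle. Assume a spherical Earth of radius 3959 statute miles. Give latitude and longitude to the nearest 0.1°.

≈ 14.2°N, 91.7°W

Write both endpoints as unit vectors p₁, p₂ with components (cos φ cos λ, cos φ sin λ, sin φ).
The central angle between the endpoints is δ = arccos(p₁·p₂) ≈ 2.005 rad (114.9°). The total great-circle distance is δ·R ≈ 2.005 × 3959 ≈ 7938 mi, so the target fraction is f = 3000/7938 ≈ 0.378.
Interpolate at f ≈ 0.378 with slerp weights a = sin((1−f)δ)/sin δ ≈ 1.045, b = sin(fδ)/sin δ ≈ 0.758.
p = a·p₁ + b·p₂ ≈ (-0.029, -0.969, 0.245); φ = arcsin(p_z) ≈ 14.16°, λ = atan2(p_y, p_x) ≈ -91.70°.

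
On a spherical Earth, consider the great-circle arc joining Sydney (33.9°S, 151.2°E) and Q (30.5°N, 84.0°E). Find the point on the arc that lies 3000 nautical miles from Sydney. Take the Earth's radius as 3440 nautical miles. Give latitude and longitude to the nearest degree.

≈ (2°N, 114°E)

The haversine formula gives a central angle δ ≈ 1.577 rad (90.3°) between the endpoints. The total great-circle distance is δ·R ≈ 1.577 × 3440 ≈ 5424 nmi, so the target fraction is f = 3000/5424 ≈ 0.553.
Interpolate at f ≈ 0.553 with slerp weights a = sin((1−f)δ)/sin δ ≈ 0.648, b = sin(fδ)/sin δ ≈ 0.766.
p = a·p₁ + b·p₂ ≈ (-0.402, 0.915, 0.027); φ = arcsin(p_z) ≈ 1.57°, λ = atan2(p_y, p_x) ≈ 113.72°.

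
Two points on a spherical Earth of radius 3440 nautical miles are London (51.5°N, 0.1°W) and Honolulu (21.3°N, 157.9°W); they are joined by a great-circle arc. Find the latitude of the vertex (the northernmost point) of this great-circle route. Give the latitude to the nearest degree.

≈ 77°N

The great circle lies in the plane with unit normal n̂ = (p₁ × p₂)/|p₁ × p₂|.
Here n̂_z ≈ -0.226; the vertex latitude is φ_max = arccos|n̂_z| ≈ 76.9°.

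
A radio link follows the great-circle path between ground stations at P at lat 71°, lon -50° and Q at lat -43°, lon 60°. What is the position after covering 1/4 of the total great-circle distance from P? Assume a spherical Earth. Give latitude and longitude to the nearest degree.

Convert each endpoint to a unit vector on the sphere (x = cos φ cos λ, y = cos φ sin λ, z = sin φ).
The central angle between the endpoints is δ = arccos(p₁·p₂) ≈ 2.384 rad (136.6°).
Interpolate at f = 1/4 with slerp weights a = sin((1−f)δ)/sin δ ≈ 1.421, b = sin(fδ)/sin δ ≈ 0.817.
p = a·p₁ + b·p₂ ≈ (0.596, 0.163, 0.786); φ = arcsin(p_z) ≈ 51.85°, λ = atan2(p_y, p_x) ≈ 15.29°.

≈ lat 52°, lon 15°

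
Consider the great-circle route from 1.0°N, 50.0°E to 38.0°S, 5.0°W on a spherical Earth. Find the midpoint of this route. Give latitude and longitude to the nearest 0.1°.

≈ 20.6°S, 26.0°E

Convert each endpoint to a unit vector on the sphere (x = cos φ cos λ, y = cos φ sin λ, z = sin φ).
The central angle between the endpoints is δ = arccos(p₁·p₂) ≈ 1.114 rad (63.8°).
Interpolate at f = 1/2 with slerp weights a = sin((1−f)δ)/sin δ ≈ 0.589, b = sin(fδ)/sin δ ≈ 0.589.
p = a·p₁ + b·p₂ ≈ (0.841, 0.411, -0.352); φ = arcsin(p_z) ≈ -20.63°, λ = atan2(p_y, p_x) ≈ 26.03°.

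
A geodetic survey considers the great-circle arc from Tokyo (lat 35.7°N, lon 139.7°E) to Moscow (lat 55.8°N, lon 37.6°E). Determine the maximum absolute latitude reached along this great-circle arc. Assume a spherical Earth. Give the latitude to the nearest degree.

≈ 61°N

The great circle lies in the plane with unit normal n̂ = (p₁ × p₂)/|p₁ × p₂|.
Here n̂_z ≈ -0.484; the vertex latitude is φ_max = arccos|n̂_z| ≈ 61.1°.
Check via Clairaut: cos φ_max = |cos φ₁| · sin C = cos(35.7°)·sin(36.6°) ≈ 0.484, again giving ≈ 61.1°.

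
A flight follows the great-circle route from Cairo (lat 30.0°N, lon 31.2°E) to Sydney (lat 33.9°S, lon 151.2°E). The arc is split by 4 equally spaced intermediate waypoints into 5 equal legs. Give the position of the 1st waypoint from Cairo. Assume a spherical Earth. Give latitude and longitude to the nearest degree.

The haversine formula gives a central angle δ ≈ 2.263 rad (129.7°) between the endpoints.
Interpolate at f = 1/5 with slerp weights a = sin((1−f)δ)/sin δ ≈ 1.262, b = sin(fδ)/sin δ ≈ 0.568.
p = a·p₁ + b·p₂ ≈ (0.522, 0.793, 0.314); φ = arcsin(p_z) ≈ 18.31°, λ = atan2(p_y, p_x) ≈ 56.67°.

≈ lat 18°N, lon 57°E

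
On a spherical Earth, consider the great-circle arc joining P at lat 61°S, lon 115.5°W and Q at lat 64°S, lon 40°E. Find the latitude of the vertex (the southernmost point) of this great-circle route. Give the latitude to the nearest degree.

≈ 84°S

The great circle lies in the plane with unit normal n̂ = (p₁ × p₂)/|p₁ × p₂|.
Here n̂_z ≈ +0.109; the vertex latitude is φ_max = arccos|n̂_z| ≈ 83.7°.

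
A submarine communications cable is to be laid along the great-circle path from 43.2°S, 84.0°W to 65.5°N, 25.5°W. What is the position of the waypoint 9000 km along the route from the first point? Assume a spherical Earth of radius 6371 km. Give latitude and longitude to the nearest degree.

The haversine formula gives a central angle δ ≈ 2.054 rad (117.7°) between the endpoints. The total great-circle distance is δ·R ≈ 2.054 × 6371 ≈ 13088 km, so the target fraction is f = 9000/13088 ≈ 0.688.
Interpolate at f ≈ 0.688 with slerp weights a = sin((1−f)δ)/sin δ ≈ 0.676, b = sin(fδ)/sin δ ≈ 1.115.
p = a·p₁ + b·p₂ ≈ (0.469, -0.689, 0.552); φ = arcsin(p_z) ≈ 33.52°, λ = atan2(p_y, p_x) ≈ -55.77°.

≈ 34°N, 56°W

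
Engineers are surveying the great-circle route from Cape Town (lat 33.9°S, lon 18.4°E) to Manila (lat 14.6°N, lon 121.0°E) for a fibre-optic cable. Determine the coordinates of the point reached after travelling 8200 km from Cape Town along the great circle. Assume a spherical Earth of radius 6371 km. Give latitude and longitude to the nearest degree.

From cos δ = sin φ₁ sin φ₂ + cos φ₁ cos φ₂ cos Δλ, the central angle is δ ≈ 1.892 rad (108.4°). The total great-circle distance is δ·R ≈ 1.892 × 6371 ≈ 12055 km, so the target fraction is f = 8200/12055 ≈ 0.680.
Interpolate at f ≈ 0.680 with slerp weights a = sin((1−f)δ)/sin δ ≈ 0.599, b = sin(fδ)/sin δ ≈ 1.012.
p = a·p₁ + b·p₂ ≈ (-0.032, 0.996, -0.079); φ = arcsin(p_z) ≈ -4.55°, λ = atan2(p_y, p_x) ≈ 91.85°.

≈ lat 5°S, lon 92°E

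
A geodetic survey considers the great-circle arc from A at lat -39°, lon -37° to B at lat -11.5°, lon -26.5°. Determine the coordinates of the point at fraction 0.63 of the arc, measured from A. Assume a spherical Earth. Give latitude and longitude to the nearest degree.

≈ lat -22°, lon -30°

Convert each endpoint to a unit vector on the sphere (x = cos φ cos λ, y = cos φ sin λ, z = sin φ).
The central angle between the endpoints is δ = arccos(p₁·p₂) ≈ 0.507 rad (29.0°).
Interpolate at f = 0.63 with slerp weights a = sin((1−f)δ)/sin δ ≈ 0.384, b = sin(fδ)/sin δ ≈ 0.647.
p = a·p₁ + b·p₂ ≈ (0.805, -0.462, -0.371); φ = arcsin(p_z) ≈ -21.75°, λ = atan2(p_y, p_x) ≈ -29.86°.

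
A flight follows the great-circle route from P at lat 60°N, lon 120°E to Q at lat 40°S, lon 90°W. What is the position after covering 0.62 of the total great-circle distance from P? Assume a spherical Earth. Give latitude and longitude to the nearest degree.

≈ lat 12°N, lon 118°W

Convert each endpoint to a unit vector on the sphere (x = cos φ cos λ, y = cos φ sin λ, z = sin φ).
The central angle between the endpoints is δ = arccos(p₁·p₂) ≈ 2.665 rad (152.7°).
Interpolate at f = 0.62 with slerp weights a = sin((1−f)δ)/sin δ ≈ 1.847, b = sin(fδ)/sin δ ≈ 2.171.
p = a·p₁ + b·p₂ ≈ (-0.462, -0.863, 0.204); φ = arcsin(p_z) ≈ 11.80°, λ = atan2(p_y, p_x) ≈ -118.15°.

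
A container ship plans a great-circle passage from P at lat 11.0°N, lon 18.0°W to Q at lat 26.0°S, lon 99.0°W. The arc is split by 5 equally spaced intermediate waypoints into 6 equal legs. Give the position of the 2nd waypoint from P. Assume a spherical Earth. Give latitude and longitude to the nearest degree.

≈ lat 3°S, lon 44°W

Convert each endpoint to a unit vector on the sphere (x = cos φ cos λ, y = cos φ sin λ, z = sin φ).
The central angle between the endpoints is δ = arccos(p₁·p₂) ≈ 1.516 rad (86.9°).
Interpolate at f = 2/6 with slerp weights a = sin((1−f)δ)/sin δ ≈ 0.849, b = sin(fδ)/sin δ ≈ 0.485.
p = a·p₁ + b·p₂ ≈ (0.724, -0.688, -0.051); φ = arcsin(p_z) ≈ -2.90°, λ = atan2(p_y, p_x) ≈ -43.53°.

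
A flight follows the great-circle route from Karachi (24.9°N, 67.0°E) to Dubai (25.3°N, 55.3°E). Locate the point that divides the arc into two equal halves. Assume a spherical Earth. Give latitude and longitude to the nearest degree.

Convert each endpoint to a unit vector on the sphere (x = cos φ cos λ, y = cos φ sin λ, z = sin φ).
The central angle between the endpoints is δ = arccos(p₁·p₂) ≈ 0.185 rad (10.6°).
Interpolate at f = 1/2 with slerp weights a = sin((1−f)δ)/sin δ ≈ 0.502, b = sin(fδ)/sin δ ≈ 0.502.
p = a·p₁ + b·p₂ ≈ (0.436, 0.793, 0.426); φ = arcsin(p_z) ≈ 25.22°, λ = atan2(p_y, p_x) ≈ 61.16°.

≈ 25°N, 61°E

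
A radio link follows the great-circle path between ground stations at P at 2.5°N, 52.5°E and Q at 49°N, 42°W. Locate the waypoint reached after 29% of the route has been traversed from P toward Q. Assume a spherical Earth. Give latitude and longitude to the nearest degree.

Write both endpoints as unit vectors p₁, p₂ with components (cos φ cos λ, cos φ sin λ, sin φ).
The central angle between the endpoints is δ = arccos(p₁·p₂) ≈ 1.589 rad (91.1°).
Interpolate at f = 0.29 with slerp weights a = sin((1−f)δ)/sin δ ≈ 0.904, b = sin(fδ)/sin δ ≈ 0.445.
p = a·p₁ + b·p₂ ≈ (0.767, 0.521, 0.375); φ = arcsin(p_z) ≈ 22.03°, λ = atan2(p_y, p_x) ≈ 34.21°.

≈ 22°N, 34°E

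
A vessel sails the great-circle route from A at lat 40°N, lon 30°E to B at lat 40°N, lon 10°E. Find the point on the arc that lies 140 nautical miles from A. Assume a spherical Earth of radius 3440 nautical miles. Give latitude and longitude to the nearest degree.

≈ lat 40°N, lon 27°E

Write both endpoints as unit vectors p₁, p₂ with components (cos φ cos λ, cos φ sin λ, sin φ).
The central angle between the endpoints is δ = arccos(p₁·p₂) ≈ 0.267 rad (15.3°). The total great-circle distance is δ·R ≈ 0.267 × 3440 ≈ 918 nmi, so the target fraction is f = 140/918 ≈ 0.153.
Interpolate at f ≈ 0.153 with slerp weights a = sin((1−f)δ)/sin δ ≈ 0.850, b = sin(fδ)/sin δ ≈ 0.154.
p = a·p₁ + b·p₂ ≈ (0.681, 0.346, 0.646); φ = arcsin(p_z) ≈ 40.22°, λ = atan2(p_y, p_x) ≈ 26.96°.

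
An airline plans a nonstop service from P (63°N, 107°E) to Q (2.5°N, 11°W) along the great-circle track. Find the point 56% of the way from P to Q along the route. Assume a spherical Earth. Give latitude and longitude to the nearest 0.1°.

≈ (41.7°N, 11.3°E)

Write both endpoints as unit vectors p₁, p₂ with components (cos φ cos λ, cos φ sin λ, sin φ).
The central angle between the endpoints is δ = arccos(p₁·p₂) ≈ 1.746 rad (100.0°).
Interpolate at f = 0.56 with slerp weights a = sin((1−f)δ)/sin δ ≈ 0.706, b = sin(fδ)/sin δ ≈ 0.842.
p = a·p₁ + b·p₂ ≈ (0.732, 0.146, 0.665); φ = arcsin(p_z) ≈ 41.71°, λ = atan2(p_y, p_x) ≈ 11.26°.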